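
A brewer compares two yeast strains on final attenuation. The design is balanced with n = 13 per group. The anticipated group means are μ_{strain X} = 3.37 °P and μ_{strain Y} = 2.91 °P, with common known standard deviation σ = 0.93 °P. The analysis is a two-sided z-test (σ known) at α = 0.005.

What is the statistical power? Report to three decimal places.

Power ≈ 0.061

Standardized effect: d = |μ_{strain X} − μ_{strain Y}| / σ = |3.37 − 2.91| / 0.93 = 0.4946
Noncentrality parameter: δ = d·√(n/2) = 0.4946 × √(13/2) = 1.2610
Critical value for a two-sided test at α = 0.005: z_{α/2} = 2.807.
Power = Φ(δ − 2.807) + Φ(−δ − 2.807) = Φ(-1.546) + Φ(-4.068) = 0.0611 + 0.0000 = 0.0611.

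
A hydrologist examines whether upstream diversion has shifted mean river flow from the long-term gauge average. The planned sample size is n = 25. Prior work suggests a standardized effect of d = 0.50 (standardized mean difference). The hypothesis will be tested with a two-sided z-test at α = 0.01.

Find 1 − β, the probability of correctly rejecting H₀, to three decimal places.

Noncentrality parameter: δ = d·√n = 0.50 × √25 = 2.5000
Two-sided α = 0.01 → critical value z_{0.005} = 2.576.
Power = Φ(δ − 2.576) + Φ(−δ − 2.576) = Φ(-0.076) + Φ(-5.076) = 0.4698 + 0.0000 = 0.4698.

Power ≈ 0.470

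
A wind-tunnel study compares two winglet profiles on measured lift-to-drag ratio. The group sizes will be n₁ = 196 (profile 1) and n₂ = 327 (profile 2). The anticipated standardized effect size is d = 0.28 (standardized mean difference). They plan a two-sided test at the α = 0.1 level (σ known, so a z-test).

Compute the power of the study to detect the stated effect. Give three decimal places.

Power ≈ 0.927

Noncentrality parameter: δ = d / √(1/n₁ + 1/n₂) = 0.28 / √(1/196 + 1/327) = 3.0996
Two-sided α = 0.1 → critical value z_{0.05} = 1.645.
Power = Φ(δ − 1.645) + Φ(−δ − 1.645) = Φ(1.455) + Φ(-4.744) = 0.9271 + 0.0000 = 0.9271.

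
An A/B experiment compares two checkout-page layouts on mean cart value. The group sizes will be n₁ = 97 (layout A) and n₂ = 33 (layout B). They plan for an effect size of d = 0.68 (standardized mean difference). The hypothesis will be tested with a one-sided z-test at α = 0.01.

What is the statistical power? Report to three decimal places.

Power ≈ 0.853

Noncentrality parameter: δ = d / √(1/n₁ + 1/n₂) = 0.68 / √(1/97 + 1/33) = 3.3743
Critical value for a one-sided test at α = 0.01: z_α = 2.326.
Power = Φ(δ − 2.326) = Φ(1.048) = 0.8527.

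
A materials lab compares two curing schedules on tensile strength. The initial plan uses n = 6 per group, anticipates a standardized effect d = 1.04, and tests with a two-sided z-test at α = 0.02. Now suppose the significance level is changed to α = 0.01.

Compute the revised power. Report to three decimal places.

Power ≈ 0.219

δ = d·√(n/2) = 1.04 × √(6/2) = 1.8013 (unchanged). New critical value: z_{0.005} = 2.576.
Revised power = Φ(δ − 2.576) + Φ(−δ − 2.576) = Φ(-0.774) + Φ(-4.377) = 0.2193 + 0.0000 = 0.2193.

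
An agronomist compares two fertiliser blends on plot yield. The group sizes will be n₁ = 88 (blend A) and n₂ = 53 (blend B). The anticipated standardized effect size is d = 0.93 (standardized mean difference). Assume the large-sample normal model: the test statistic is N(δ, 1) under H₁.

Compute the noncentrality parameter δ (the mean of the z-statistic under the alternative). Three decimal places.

δ ≈ 5.349

δ = d / √(1/n₁ + 1/n₂) = 0.93 / √(1/88 + 1/53) = 5.3488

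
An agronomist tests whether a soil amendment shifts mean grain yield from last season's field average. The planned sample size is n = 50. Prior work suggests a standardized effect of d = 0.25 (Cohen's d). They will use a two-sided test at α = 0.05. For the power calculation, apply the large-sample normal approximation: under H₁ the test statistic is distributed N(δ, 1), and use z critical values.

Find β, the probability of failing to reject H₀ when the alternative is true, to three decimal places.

β ≈ 0.576

Noncentrality parameter: δ = d·√n = 0.25 × √50 = 1.7678
Critical value for a two-sided test at α = 0.05: z_{α/2} = 1.960.
Power = Φ(δ − 1.960) + Φ(−δ − 1.960) = Φ(-0.192) + Φ(-3.728) = 0.4238 + 0.0001 = 0.4239.
Type II error: β = 1 − power = 1 − 0.4239 = 0.5761.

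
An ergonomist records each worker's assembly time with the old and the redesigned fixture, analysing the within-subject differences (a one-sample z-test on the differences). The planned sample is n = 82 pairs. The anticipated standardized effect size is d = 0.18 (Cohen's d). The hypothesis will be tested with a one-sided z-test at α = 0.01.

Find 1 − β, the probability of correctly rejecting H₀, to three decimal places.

Noncentrality parameter: δ = d·√n = 0.18 × √82 = 1.6300
One-sided α = 0.01 → critical value z_{0.01} = 2.326.
Power = Φ(δ − 2.326) = Φ(-0.696) = 0.2431.

Power ≈ 0.243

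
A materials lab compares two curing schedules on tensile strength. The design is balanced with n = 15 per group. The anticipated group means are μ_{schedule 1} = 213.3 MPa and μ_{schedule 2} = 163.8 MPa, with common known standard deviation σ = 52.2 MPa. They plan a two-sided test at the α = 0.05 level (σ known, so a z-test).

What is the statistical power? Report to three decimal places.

Power ≈ 0.738

Standardized effect: d = |μ_{schedule 1} − μ_{schedule 2}| / σ = |213.3 − 163.8| / 52.2 = 0.9483
Noncentrality parameter: δ = d·√(n/2) = 0.9483 × √(15/2) = 2.5970
Critical value for a two-sided test at α = 0.05: z_{α/2} = 1.960.
Power = Φ(δ − 1.960) + Φ(−δ − 1.960) = Φ(0.637) + Φ(-4.557) = 0.7379 + 0.0000 = 0.7379.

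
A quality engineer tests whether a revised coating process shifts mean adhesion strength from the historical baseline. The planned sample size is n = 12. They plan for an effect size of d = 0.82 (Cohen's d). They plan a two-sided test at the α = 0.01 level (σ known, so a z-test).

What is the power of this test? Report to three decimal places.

Noncentrality parameter: λ = d·√n = 0.82 × √12 = 2.8406
Critical value for a two-sided test at α = 0.01: z_{α/2} = 2.576.
Power = Φ(λ − 2.576) + Φ(−λ − 2.576) = Φ(0.265) + Φ(-5.416) = 0.6044 + 0.0000 = 0.6044.

Power ≈ 0.604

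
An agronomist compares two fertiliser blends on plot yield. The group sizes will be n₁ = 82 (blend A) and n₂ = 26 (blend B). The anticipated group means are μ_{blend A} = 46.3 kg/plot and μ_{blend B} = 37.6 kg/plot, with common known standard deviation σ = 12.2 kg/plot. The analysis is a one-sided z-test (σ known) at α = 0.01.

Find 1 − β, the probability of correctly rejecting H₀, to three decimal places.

Standardized effect: d = |μ_{blend A} − μ_{blend B}| / σ = |46.3 − 37.6| / 12.2 = 0.7131
Noncentrality parameter: δ = d / √(1/n₁ + 1/n₂) = 0.7131 / √(1/82 + 1/26) = 3.1684
Critical value for a one-sided test at α = 0.01: z_α = 2.326.
Power = Φ(δ − 2.326) = Φ(0.842) = 0.8001.

Power ≈ 0.800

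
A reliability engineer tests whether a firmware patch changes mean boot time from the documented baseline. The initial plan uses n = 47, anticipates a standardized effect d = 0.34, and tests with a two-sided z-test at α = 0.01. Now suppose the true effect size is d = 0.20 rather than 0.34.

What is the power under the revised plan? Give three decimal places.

With d = 0.20: δ = d·√n = 0.20 × √47 = 1.3711. Critical value z_{0.005} = 2.576.
Revised power = Φ(δ − 2.576) + Φ(−δ − 2.576) = Φ(-1.205) + Φ(-3.947) = 0.1142 + 0.0000 = 0.1142.

Power ≈ 0.114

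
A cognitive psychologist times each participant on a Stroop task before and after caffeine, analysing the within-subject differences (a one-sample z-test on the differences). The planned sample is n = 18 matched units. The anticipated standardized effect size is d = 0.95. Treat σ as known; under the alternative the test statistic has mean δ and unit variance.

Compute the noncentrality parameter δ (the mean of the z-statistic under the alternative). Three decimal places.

The noncentrality parameter scales effect size by the design's sample-size factor: δ = d·√n = 0.95 × √18 = 4.0305

δ ≈ 4.031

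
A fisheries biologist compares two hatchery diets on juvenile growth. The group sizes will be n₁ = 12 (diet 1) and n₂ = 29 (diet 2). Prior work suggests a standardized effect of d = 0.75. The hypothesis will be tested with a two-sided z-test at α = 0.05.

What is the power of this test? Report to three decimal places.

Noncentrality parameter: δ = d / √(1/n₁ + 1/n₂) = 0.75 / √(1/12 + 1/29) = 2.1850
Two-sided α = 0.05 → critical value z_{0.025} = 1.960.
Power = Φ(δ − 1.960) + Φ(−δ − 1.960) = Φ(0.225) + Φ(-4.145) = 0.5890 + 0.0000 = 0.5891.

Power ≈ 0.589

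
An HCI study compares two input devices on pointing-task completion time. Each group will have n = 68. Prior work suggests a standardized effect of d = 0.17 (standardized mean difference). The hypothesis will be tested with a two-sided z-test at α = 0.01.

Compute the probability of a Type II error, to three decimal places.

β ≈ 0.943

Noncentrality parameter: δ = d·√(n/2) = 0.17 × √(68/2) = 0.9913
Critical value for a two-sided test at α = 0.01: z_{α/2} = 2.576.
Power = Φ(δ − 2.576) + Φ(−δ − 2.576) = Φ(-1.585) + Φ(-3.567) = 0.0565 + 0.0002 = 0.0567.
Type II error: β = 1 − power = 1 − 0.0567 = 0.9433.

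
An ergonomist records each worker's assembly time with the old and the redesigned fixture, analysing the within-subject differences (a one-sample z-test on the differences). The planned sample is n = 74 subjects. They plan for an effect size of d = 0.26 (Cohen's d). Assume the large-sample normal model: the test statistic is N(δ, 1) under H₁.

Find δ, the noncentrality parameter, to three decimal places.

The noncentrality parameter scales effect size by the design's sample-size factor: δ = d·√n = 0.26 × √74 = 2.2366

δ ≈ 2.237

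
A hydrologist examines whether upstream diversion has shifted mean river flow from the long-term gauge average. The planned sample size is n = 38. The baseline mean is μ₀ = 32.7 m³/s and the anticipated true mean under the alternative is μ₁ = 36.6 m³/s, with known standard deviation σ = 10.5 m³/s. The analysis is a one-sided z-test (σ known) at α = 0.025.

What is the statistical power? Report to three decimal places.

Power ≈ 0.629

Standardized effect: d = |μ₁ − μ₀| / σ = |36.6 − 32.7| / 10.5 = 0.3714
Noncentrality parameter: λ = d·√n = 0.3714 × √38 = 2.2896
Critical value for a one-sided test at α = 0.025: z_α = 1.960.
Power = P(Z > 1.960 − λ) = Φ(0.330) = 0.6292.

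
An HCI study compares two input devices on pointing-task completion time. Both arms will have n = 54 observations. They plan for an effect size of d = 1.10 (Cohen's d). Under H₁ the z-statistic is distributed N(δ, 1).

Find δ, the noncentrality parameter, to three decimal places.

δ = d·√(n/2) = 1.10 × √(54/2) = 5.7158

δ ≈ 5.716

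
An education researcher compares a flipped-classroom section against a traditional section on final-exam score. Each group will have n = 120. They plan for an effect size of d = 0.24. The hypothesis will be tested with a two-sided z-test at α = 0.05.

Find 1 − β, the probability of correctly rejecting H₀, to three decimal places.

Noncentrality parameter: δ = d·√(n/2) = 0.24 × √(120/2) = 1.8590
Critical value for a two-sided test at α = 0.05: z_{α/2} = 1.960.
Power = Φ(δ − 1.960) + Φ(−δ − 1.960) = Φ(-0.101) + Φ(-3.819) = 0.4598 + 0.0001 = 0.4599.

Power ≈ 0.460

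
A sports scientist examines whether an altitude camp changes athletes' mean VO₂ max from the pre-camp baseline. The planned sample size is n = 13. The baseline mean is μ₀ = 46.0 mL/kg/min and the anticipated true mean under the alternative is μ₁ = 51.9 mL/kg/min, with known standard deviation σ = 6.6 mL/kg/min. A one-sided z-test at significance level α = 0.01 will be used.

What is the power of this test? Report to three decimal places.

Standardized effect: d = |μ₁ − μ₀| / σ = |51.9 − 46.0| / 6.6 = 0.8939
Noncentrality parameter: δ = d·√n = 0.8939 × √13 = 3.2231
Critical value for a one-sided test at α = 0.01: z_α = 2.326.
Power = Φ(δ − 2.326) = Φ(0.897) = 0.8151.

Power ≈ 0.815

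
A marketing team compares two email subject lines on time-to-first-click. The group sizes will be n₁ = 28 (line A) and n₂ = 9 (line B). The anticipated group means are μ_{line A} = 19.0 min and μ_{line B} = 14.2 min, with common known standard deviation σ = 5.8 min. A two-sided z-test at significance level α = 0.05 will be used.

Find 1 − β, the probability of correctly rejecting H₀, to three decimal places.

Power ≈ 0.579

Standardized effect: d = |μ_{line A} − μ_{line B}| / σ = |19.0 − 14.2| / 5.8 = 0.8276
Noncentrality parameter: δ = d / √(1/n₁ + 1/n₂) = 0.8276 / √(1/28 + 1/9) = 2.1598
Two-sided α = 0.05 → critical value z_{0.025} = 1.960.
Power = Φ(δ − 1.960) + Φ(−δ − 1.960) = Φ(0.200) + Φ(-4.120) = 0.5792 + 0.0000 = 0.5792.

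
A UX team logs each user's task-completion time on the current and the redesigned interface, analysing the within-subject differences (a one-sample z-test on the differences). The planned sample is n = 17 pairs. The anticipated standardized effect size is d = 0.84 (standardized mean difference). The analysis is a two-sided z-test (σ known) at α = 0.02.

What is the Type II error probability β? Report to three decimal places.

β ≈ 0.128

Noncentrality parameter: δ = d·√n = 0.84 × √17 = 3.4634
Critical value for a two-sided test at α = 0.02: z_{α/2} = 2.326.
Power = Φ(δ − 2.326) + Φ(−δ − 2.326) = Φ(1.137) + Φ(-5.790) = 0.8722 + 0.0000 = 0.8722.
Type II error: β = 1 − power = 1 − 0.8722 = 0.1278.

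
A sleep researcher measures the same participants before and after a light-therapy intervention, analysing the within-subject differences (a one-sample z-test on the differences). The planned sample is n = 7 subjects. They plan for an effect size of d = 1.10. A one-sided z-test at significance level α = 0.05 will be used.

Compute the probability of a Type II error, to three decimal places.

β ≈ 0.103

Noncentrality parameter: δ = d·√n = 1.10 × √7 = 2.9103
Critical value for a one-sided test at α = 0.05: z_α = 1.645.
Power = Φ(δ − 1.645) = Φ(1.265) = 0.8971.
Type II error: β = 1 − power = 1 − 0.8971 = 0.1029.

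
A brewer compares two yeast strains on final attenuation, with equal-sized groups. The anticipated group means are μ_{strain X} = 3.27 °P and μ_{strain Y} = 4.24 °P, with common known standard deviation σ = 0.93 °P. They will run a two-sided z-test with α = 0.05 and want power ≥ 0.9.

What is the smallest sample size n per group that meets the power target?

n = 20 per group

Standardized effect: d = |μ_{strain X} − μ_{strain Y}| / σ = |3.27 − 4.24| / 0.93 = 1.0430
Set Φ(δ − 1.960) = 0.9; then δ − 1.960 = Φ⁻¹(0.9) = 1.282, giving δ = 3.242.
(The Φ(−δ − z_{α/2}) term is vanishingly small for δ > 0 and is dropped in the standard sample-size formula.)
δ = d·√(n/2) ⇒ n = 2(δ/d)² = 2 × (3.242 / 1.0430)² = 19.32.
Rounding up, n = 20 per group.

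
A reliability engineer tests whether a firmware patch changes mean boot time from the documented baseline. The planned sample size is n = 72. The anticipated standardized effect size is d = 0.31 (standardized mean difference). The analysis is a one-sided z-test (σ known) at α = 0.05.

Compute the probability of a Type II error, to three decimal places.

Noncentrality parameter: δ = d·√n = 0.31 × √72 = 2.6304
One-sided α = 0.05 → critical value z_{0.05} = 1.645.
Power = Φ(δ − 1.645) = Φ(0.986) = 0.8378.
Type II error: β = 1 − power = 1 − 0.8378 = 0.1622.

β ≈ 0.162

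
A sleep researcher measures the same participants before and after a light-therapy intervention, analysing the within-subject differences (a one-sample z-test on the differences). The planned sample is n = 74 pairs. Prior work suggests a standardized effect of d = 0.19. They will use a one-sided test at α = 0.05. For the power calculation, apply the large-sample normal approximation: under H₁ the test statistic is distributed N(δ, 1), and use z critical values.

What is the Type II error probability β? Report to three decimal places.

Noncentrality parameter: δ = d·√n = 0.19 × √74 = 1.6344
One-sided α = 0.05 → critical value z_{0.05} = 1.645.
Power = P(Z > 1.645 − δ) = Φ(-0.010) = 0.4958.
Type II error: β = 1 − power = 1 − 0.4958 = 0.5042.

β ≈ 0.504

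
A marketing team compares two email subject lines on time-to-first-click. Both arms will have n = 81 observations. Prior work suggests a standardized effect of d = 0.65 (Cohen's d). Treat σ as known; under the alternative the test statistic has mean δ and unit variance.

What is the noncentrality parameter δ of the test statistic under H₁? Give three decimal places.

δ = d·√(n/2) = 0.65 × √(81/2) = 4.1366

δ ≈ 4.137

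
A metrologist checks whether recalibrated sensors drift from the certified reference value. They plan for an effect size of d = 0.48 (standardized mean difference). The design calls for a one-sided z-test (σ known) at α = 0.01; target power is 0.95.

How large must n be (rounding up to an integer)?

n = 69

For power 0.95 need Φ(δ − z_{0.01}) = 0.95, so δ = z_{0.01} + z_{0.05} = 2.326 + 1.645 = 3.971.
δ = d·√n ⇒ n = (δ/d)² = (3.971 / 0.48)² = 68.45.
Round up to the next whole unit.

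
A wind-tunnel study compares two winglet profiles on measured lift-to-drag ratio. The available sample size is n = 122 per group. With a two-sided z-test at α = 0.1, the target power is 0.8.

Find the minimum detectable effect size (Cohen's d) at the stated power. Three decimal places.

Required noncentrality: δ = z_{0.05} + z_{0.20} = 1.645 + 0.842 = 2.486.
(The second rejection-region term Φ(−δ − z_{α/2}) is negligible and dropped.)
δ = d·√(n/2) ⇒ d = δ/√(n/2) = 2.486/√(122/2) = 0.3184.

d ≈ 0.318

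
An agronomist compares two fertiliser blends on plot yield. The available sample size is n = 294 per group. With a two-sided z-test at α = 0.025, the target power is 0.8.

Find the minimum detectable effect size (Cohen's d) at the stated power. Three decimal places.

Need Φ(δ − 2.241) = 0.8, so δ = 2.241 + 0.842 = 3.083.
(Lower-tail contribution to power is negligible for δ > 0.)
δ = d·√(n/2) ⇒ d = δ/√(n/2) = 3.083/√(294/2) = 0.2543.

d ≈ 0.254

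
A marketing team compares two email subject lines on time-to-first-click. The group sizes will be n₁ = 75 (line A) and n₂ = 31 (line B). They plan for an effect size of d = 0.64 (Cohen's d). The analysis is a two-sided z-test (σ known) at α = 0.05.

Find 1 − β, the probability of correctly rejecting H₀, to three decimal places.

Noncentrality parameter: λ = d / √(1/n₁ + 1/n₂) = 0.64 / √(1/75 + 1/31) = 2.9974
Critical value for a two-sided test at α = 0.05: z_{α/2} = 1.960.
Power = Φ(λ − 1.960) + Φ(−λ − 1.960) = Φ(1.037) + Φ(-4.957) = 0.8502 + 0.0000 = 0.8502.

Power ≈ 0.850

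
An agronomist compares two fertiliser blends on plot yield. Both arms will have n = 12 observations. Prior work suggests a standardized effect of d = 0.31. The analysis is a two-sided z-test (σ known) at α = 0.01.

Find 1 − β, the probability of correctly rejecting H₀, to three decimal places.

Power ≈ 0.035

Noncentrality parameter: λ = d·√(n/2) = 0.31 × √(12/2) = 0.7593
Critical value for a two-sided test at α = 0.01: z_{α/2} = 2.576.
Power = Φ(λ − 2.576) + Φ(−λ − 2.576) = Φ(-1.816) + Φ(-3.335) = 0.0346 + 0.0004 = 0.0351.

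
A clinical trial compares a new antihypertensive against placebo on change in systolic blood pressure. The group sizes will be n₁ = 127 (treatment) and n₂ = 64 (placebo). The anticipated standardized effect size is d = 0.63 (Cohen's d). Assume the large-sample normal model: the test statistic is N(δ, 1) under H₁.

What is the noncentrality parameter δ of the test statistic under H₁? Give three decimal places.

δ ≈ 4.110

δ = d / √(1/n₁ + 1/n₂) = 0.63 / √(1/127 + 1/64) = 4.1098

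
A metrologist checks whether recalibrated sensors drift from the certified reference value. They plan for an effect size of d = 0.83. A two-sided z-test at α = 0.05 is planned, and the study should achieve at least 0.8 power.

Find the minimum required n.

n = 12

For power 0.8 need Φ(δ − z_{0.025}) = 0.8, so δ = z_{0.025} + z_{0.20} = 1.960 + 0.842 = 2.802.
(The Φ(−δ − z_{α/2}) term is vanishingly small for δ > 0 and is dropped in the standard sample-size formula.)
δ = d·√n ⇒ n = (δ/d)² = (2.802 / 0.83)² = 11.39.
Rounding up, n = 12.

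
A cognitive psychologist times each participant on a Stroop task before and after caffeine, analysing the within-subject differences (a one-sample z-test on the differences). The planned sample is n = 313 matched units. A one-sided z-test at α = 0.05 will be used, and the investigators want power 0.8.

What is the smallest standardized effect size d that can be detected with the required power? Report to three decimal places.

Required noncentrality: δ = z_{0.05} + z_{0.20} = 1.645 + 0.842 = 2.486.
δ = d·√n ⇒ d = δ/√n = 2.486/√313 = 0.1405.

d ≈ 0.141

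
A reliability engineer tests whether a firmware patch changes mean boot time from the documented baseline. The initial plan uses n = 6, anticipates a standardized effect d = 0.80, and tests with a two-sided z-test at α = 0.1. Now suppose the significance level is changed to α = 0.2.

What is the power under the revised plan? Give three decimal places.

δ = d·√n = 0.80 × √6 = 1.9596 (unchanged). New critical value: z_{0.1} = 1.282.
Revised power = Φ(δ − 1.282) + Φ(−δ − 1.282) = Φ(0.678) + Φ(-3.241) = 0.7511 + 0.0006 = 0.7517.

Power ≈ 0.752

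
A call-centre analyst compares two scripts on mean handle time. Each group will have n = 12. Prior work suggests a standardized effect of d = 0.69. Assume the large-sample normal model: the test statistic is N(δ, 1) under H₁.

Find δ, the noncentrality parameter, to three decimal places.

The noncentrality parameter scales effect size by the design's sample-size factor: δ = d·√(n/2) = 0.69 × √(12/2) = 1.6901

δ ≈ 1.690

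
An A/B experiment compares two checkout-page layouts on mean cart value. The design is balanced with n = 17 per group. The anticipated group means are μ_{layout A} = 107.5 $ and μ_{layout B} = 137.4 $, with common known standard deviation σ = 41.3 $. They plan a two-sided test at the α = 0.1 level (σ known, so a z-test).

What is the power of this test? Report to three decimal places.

Standardized effect: d = |μ_{layout A} − μ_{layout B}| / σ = |107.5 − 137.4| / 41.3 = 0.7240
Noncentrality parameter: δ = d·√(n/2) = 0.7240 × √(17/2) = 2.1107
Critical value for a two-sided test at α = 0.1: z_{α/2} = 1.645.
Power = Φ(δ − 1.645) + Φ(−δ − 1.645) = Φ(0.466) + Φ(-3.756) = 0.6793 + 0.0001 = 0.6794.

Power ≈ 0.679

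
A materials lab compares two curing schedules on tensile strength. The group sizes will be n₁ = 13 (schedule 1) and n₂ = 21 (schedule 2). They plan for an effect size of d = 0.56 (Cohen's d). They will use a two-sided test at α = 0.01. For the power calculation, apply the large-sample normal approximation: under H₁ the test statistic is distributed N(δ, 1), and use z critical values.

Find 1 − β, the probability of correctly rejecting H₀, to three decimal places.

Power ≈ 0.161

Noncentrality parameter: λ = d / √(1/n₁ + 1/n₂) = 0.56 / √(1/13 + 1/21) = 1.5868
Two-sided α = 0.01 → critical value z_{0.005} = 2.576.
Power = Φ(λ − 2.576) + Φ(−λ − 2.576) = Φ(-0.989) + Φ(-4.163) = 0.1613 + 0.0000 = 0.1613.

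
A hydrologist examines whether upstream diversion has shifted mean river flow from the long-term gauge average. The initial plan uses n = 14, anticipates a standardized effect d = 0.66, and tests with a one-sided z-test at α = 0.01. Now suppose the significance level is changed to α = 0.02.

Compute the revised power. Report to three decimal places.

δ = d·√n = 0.66 × √14 = 2.4695 (unchanged). New critical value: z_{0.02} = 2.054.
Revised power = Φ(δ − 2.054) = Φ(0.416) = 0.6612.

Power ≈ 0.661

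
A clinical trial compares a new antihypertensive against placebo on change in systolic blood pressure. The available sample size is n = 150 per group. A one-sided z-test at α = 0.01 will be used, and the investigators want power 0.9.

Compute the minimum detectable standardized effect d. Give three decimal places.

d ≈ 0.417

Required noncentrality: δ = z_{0.01} + z_{0.10} = 2.326 + 1.282 = 3.608.
δ = d·√(n/2) ⇒ d = δ/√(n/2) = 3.608/√(150/2) = 0.4166.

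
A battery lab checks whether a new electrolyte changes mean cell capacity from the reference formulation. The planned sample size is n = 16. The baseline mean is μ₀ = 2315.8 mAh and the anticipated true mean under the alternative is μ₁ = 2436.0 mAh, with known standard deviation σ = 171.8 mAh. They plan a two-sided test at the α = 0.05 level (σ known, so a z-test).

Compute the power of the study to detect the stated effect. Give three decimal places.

Power ≈ 0.799

Standardized effect: d = |μ₁ − μ₀| / σ = |2436.0 − 2315.8| / 171.8 = 0.6997
Noncentrality parameter: δ = d·√n = 0.6997 × √16 = 2.7986
Critical value for a two-sided test at α = 0.05: z_{α/2} = 1.960.
Power = Φ(δ − 1.960) + Φ(−δ − 1.960) = Φ(0.839) + Φ(-4.759) = 0.7992 + 0.0000 = 0.7992.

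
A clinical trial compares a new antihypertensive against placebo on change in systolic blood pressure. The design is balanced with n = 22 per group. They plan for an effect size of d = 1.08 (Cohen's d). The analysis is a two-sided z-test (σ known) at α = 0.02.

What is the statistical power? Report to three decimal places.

Power ≈ 0.895

Noncentrality parameter: δ = d·√(n/2) = 1.08 × √(22/2) = 3.5820
Critical value for a two-sided test at α = 0.02: z_{α/2} = 2.326.
Power = Φ(δ − 2.326) + Φ(−δ − 2.326) = Φ(1.256) + Φ(-5.908) = 0.8954 + 0.0000 = 0.8954.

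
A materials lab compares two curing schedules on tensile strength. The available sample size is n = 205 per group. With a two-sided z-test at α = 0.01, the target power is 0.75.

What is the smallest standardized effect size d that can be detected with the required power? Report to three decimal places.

Required noncentrality: δ = z_{0.005} + z_{0.25} = 2.576 + 0.674 = 3.250.
(The second rejection-region term Φ(−δ − z_{α/2}) is negligible and dropped.)
δ = d·√(n/2) ⇒ d = δ/√(n/2) = 3.250/√(205/2) = 0.3210.

d ≈ 0.321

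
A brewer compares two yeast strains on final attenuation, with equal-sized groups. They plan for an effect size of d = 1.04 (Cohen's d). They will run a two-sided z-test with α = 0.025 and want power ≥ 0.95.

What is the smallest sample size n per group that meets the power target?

Set Φ(δ − 2.241) = 0.95; then δ − 2.241 = Φ⁻¹(0.95) = 1.645, giving δ = 3.886.
(The Φ(−δ − z_{α/2}) term is vanishingly small for δ > 0 and is dropped in the standard sample-size formula.)
δ = d·√(n/2) ⇒ n = 2(δ/d)² = 2 × (3.886 / 1.04)² = 27.93.
Round up to the next whole unit.

n = 28 per group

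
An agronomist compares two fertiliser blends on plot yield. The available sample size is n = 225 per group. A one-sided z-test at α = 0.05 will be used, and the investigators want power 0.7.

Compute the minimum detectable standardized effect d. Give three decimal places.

d ≈ 0.205

Need Φ(δ − 1.645) = 0.7, so δ = 1.645 + 0.524 = 2.169.
δ = d·√(n/2) ⇒ d = δ/√(n/2) = 2.169/√(225/2) = 0.2045.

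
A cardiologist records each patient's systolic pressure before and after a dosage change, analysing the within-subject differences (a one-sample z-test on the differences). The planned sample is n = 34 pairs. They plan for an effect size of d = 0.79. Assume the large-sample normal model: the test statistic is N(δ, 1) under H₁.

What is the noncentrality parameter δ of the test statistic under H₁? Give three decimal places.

δ ≈ 4.606

The noncentrality parameter scales effect size by the design's sample-size factor: δ = d·√n = 0.79 × √34 = 4.6065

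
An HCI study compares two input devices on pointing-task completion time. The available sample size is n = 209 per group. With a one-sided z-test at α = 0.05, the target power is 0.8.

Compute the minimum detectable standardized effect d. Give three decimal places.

d ≈ 0.243

Need Φ(δ − 1.645) = 0.8, so δ = 1.645 + 0.842 = 2.486.
δ = d·√(n/2) ⇒ d = δ/√(n/2) = 2.486/√(209/2) = 0.2432.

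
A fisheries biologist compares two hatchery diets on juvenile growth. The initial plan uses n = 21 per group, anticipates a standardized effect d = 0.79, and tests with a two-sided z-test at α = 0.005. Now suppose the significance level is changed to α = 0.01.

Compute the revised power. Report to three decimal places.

δ = d·√(n/2) = 0.79 × √(21/2) = 2.5599 (unchanged). New critical value: z_{0.005} = 2.576.
Revised power = Φ(δ − 2.576) + Φ(−δ − 2.576) = Φ(-0.016) + Φ(-5.136) = 0.4936 + 0.0000 = 0.4936.

Power ≈ 0.494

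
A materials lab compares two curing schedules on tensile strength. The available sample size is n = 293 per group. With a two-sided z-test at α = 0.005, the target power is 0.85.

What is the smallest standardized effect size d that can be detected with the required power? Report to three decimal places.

Required noncentrality: δ = z_{0.0025} + z_{0.15} = 2.807 + 1.036 = 3.843.
(The second rejection-region term Φ(−δ − z_{α/2}) is negligible and dropped.)
δ = d·√(n/2) ⇒ d = δ/√(n/2) = 3.843/√(293/2) = 0.3175.

d ≈ 0.318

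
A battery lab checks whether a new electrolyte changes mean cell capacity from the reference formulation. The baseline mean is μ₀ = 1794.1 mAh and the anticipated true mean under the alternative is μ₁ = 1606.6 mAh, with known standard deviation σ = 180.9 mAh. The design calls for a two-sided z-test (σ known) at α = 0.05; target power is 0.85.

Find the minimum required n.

Standardized effect: d = |μ₁ − μ₀| / σ = |1606.6 − 1794.1| / 180.9 = 1.0365
Set Φ(δ − 1.960) = 0.85; then δ − 1.960 = Φ⁻¹(0.85) = 1.036, giving δ = 2.996.
(For δ > 0 the lower-tail rejection region contributes negligibly to power, so the one-term inversion is standard.)
δ = d·√n ⇒ n = (δ/d)² = (2.996 / 1.0365)² = 8.36.
Round up to the next whole unit.

n = 9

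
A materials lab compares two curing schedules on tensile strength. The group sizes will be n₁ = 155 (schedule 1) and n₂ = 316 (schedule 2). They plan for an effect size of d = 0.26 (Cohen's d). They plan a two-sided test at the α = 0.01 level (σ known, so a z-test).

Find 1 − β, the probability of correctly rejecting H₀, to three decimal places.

Power ≈ 0.530

Noncentrality parameter: δ = d / √(1/n₁ + 1/n₂) = 0.26 / √(1/155 + 1/316) = 2.6514
Critical value for a two-sided test at α = 0.01: z_{α/2} = 2.576.
Power = Φ(δ − 2.576) + Φ(−δ − 2.576) = Φ(0.076) + Φ(-5.227) = 0.5301 + 0.0000 = 0.5301.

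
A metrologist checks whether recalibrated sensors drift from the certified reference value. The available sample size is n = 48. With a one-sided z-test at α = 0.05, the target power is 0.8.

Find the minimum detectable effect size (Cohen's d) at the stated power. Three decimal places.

d ≈ 0.359

Need Φ(δ − 1.645) = 0.8, so δ = 1.645 + 0.842 = 2.486.
δ = d·√n ⇒ d = δ/√n = 2.486/√48 = 0.3589.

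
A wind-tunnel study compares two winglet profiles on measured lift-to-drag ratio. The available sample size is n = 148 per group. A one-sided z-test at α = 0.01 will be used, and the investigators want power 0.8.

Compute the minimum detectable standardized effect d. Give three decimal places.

Required noncentrality: δ = z_{0.01} + z_{0.20} = 2.326 + 0.842 = 3.168.
δ = d·√(n/2) ⇒ d = δ/√(n/2) = 3.168/√(148/2) = 0.3683.

d ≈ 0.368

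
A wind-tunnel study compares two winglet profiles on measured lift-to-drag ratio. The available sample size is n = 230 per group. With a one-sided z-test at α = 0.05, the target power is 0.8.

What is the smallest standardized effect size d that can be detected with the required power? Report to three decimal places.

Required noncentrality: δ = z_{0.05} + z_{0.20} = 1.645 + 0.842 = 2.486.
δ = d·√(n/2) ⇒ d = δ/√(n/2) = 2.486/√(230/2) = 0.2319.

d ≈ 0.232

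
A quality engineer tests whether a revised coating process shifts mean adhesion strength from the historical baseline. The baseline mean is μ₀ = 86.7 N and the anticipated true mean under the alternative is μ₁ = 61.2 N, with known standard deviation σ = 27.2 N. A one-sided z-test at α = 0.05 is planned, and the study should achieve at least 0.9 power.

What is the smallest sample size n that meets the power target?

n = 10

Standardized effect: d = |μ₁ − μ₀| / σ = |61.2 − 86.7| / 27.2 = 0.9375
Set Φ(δ − 1.645) = 0.9; then δ − 1.645 = Φ⁻¹(0.9) = 1.282, giving δ = 2.926.
δ = d·√n ⇒ n = (δ/d)² = (2.926 / 0.9375)² = 9.74.
Rounding up, n = 10.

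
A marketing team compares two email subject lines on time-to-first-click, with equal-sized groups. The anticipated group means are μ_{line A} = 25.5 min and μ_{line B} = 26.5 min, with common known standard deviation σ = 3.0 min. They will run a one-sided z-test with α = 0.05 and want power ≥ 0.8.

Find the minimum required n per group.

Standardized effect: d = |μ_{line A} − μ_{line B}| / σ = |25.5 − 26.5| / 3.0 = 0.3333
Set Φ(δ − 1.645) = 0.8; then δ − 1.645 = Φ⁻¹(0.8) = 0.842, giving δ = 2.486.
δ = d·√(n/2) ⇒ n = 2(δ/d)² = 2 × (2.486 / 0.3333)² = 111.29.
Rounding up, n = 112 per group.

n = 112 per group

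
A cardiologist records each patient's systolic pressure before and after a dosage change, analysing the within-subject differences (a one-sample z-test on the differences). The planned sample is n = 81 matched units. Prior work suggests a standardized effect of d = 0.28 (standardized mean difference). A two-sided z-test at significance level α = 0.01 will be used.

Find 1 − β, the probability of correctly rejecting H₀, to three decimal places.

Noncentrality parameter: δ = d·√n = 0.28 × √81 = 2.5200
Two-sided α = 0.01 → critical value z_{0.005} = 2.576.
Power = Φ(δ − 2.576) + Φ(−δ − 2.576) = Φ(-0.056) + Φ(-5.096) = 0.4777 + 0.0000 = 0.4777.

Power ≈ 0.478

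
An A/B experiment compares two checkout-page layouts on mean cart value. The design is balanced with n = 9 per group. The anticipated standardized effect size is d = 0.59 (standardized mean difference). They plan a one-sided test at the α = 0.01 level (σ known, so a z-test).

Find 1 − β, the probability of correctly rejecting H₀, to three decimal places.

Noncentrality parameter: δ = d·√(n/2) = 0.59 × √(9/2) = 1.2516
Critical value for a one-sided test at α = 0.01: z_α = 2.326.
Power = P(Z > 2.326 − δ) = Φ(-1.075) = 0.1412.

Power ≈ 0.141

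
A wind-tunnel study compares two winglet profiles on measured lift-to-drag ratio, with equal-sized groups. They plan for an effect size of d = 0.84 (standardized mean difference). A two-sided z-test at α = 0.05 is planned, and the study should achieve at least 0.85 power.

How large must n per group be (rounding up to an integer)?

Set Φ(δ − 1.960) = 0.85; then δ − 1.960 = Φ⁻¹(0.85) = 1.036, giving δ = 2.996.
(Ignoring the negligible lower-tail rejection probability gives the usual closed-form inversion.)
δ = d·√(n/2) ⇒ n = 2(δ/d)² = 2 × (2.996 / 0.84)² = 25.45.
Rounding up, n = 26 per group.

n = 26 per group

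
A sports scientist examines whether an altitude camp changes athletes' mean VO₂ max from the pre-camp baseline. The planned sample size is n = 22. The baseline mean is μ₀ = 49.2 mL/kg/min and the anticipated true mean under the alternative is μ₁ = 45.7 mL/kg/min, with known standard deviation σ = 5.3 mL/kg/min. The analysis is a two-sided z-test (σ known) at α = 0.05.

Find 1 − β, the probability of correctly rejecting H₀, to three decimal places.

Standardized effect: d = |μ₁ − μ₀| / σ = |45.7 − 49.2| / 5.3 = 0.6604
Noncentrality parameter: δ = d·√n = 0.6604 × √22 = 3.0974
Critical value for a two-sided test at α = 0.05: z_{α/2} = 1.960.
Power = Φ(δ − 1.960) + Φ(−δ − 1.960) = Φ(1.137) + Φ(-5.057) = 0.8723 + 0.0000 = 0.8723.

Power ≈ 0.872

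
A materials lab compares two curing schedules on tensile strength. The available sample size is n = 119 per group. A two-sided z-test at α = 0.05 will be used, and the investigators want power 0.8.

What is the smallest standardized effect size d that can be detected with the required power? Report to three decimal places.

d ≈ 0.363

Need Φ(δ − 1.960) = 0.8, so δ = 1.960 + 0.842 = 2.802.
(Lower-tail contribution to power is negligible for δ > 0.)
δ = d·√(n/2) ⇒ d = δ/√(n/2) = 2.802/√(119/2) = 0.3632.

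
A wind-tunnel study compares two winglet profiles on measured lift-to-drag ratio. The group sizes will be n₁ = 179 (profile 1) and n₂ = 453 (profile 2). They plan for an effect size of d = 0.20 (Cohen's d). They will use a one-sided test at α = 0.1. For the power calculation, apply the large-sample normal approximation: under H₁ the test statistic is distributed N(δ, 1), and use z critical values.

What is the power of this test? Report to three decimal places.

Power ≈ 0.837

Noncentrality parameter: δ = d / √(1/n₁ + 1/n₂) = 0.20 / √(1/179 + 1/453) = 2.2654
One-sided α = 0.1 → critical value z_{0.1} = 1.282.
Power = Φ(δ − 1.282) = Φ(0.984) = 0.8374.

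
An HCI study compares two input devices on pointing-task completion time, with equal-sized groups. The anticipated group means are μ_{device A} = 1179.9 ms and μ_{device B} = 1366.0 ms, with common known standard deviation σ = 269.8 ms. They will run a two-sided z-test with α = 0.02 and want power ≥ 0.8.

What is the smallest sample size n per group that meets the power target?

Standardized effect: d = |μ_{device A} − μ_{device B}| / σ = |1179.9 − 1366.0| / 269.8 = 0.6898
Set Φ(δ − 2.326) = 0.8; then δ − 2.326 = Φ⁻¹(0.8) = 0.842, giving δ = 3.168.
(Ignoring the negligible lower-tail rejection probability gives the usual closed-form inversion.)
δ = d·√(n/2) ⇒ n = 2(δ/d)² = 2 × (3.168 / 0.6898)² = 42.19.
Rounding up, n = 43 per group.

n = 43 per group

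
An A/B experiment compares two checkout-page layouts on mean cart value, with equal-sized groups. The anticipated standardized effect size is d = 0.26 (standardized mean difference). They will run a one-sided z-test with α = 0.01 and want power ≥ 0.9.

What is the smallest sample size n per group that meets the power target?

n = 386 per group

For power 0.9 need Φ(δ − z_{0.01}) = 0.9, so δ = z_{0.01} + z_{0.10} = 2.326 + 1.282 = 3.608.
δ = d·√(n/2) ⇒ n = 2(δ/d)² = 2 × (3.608 / 0.26)² = 385.12.
Rounding up, n = 386 per group.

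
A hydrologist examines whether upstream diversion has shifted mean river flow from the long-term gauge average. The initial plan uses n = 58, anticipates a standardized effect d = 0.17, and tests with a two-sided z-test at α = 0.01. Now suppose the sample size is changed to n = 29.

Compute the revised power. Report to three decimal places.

With n = 29: δ = d·√n = 0.17 × √29 = 0.9155. Critical value z_{0.005} = 2.576.
Revised power = Φ(δ − 2.576) + Φ(−δ − 2.576) = Φ(-1.660) + Φ(-3.491) = 0.0484 + 0.0002 = 0.0487.

Power ≈ 0.049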